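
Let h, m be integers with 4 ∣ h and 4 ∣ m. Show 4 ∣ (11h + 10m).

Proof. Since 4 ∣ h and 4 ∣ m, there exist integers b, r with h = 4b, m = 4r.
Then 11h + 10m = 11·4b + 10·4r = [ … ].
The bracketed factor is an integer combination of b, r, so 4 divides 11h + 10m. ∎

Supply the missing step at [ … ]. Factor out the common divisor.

Pull the common 4 out of every term: 11·4b + 10·4r = 4(11b + 10r).
11b + 10r is an integer, which exhibits the divisibility.

4(11b + 10r)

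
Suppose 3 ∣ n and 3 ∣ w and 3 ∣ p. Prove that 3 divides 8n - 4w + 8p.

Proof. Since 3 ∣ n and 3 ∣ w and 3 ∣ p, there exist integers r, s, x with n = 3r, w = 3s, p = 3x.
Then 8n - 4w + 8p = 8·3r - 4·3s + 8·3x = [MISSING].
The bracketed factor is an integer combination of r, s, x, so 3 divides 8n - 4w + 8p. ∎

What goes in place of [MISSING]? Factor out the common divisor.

3(8r - 4s + 8x)

Each term has a factor of 3: 8·3r - 4·3s + 8·3x = 3·(8r - 4s + 8x).
Since 8r - 4s + 8x is an integer, 3 ∣ (8n - 4w + 8p).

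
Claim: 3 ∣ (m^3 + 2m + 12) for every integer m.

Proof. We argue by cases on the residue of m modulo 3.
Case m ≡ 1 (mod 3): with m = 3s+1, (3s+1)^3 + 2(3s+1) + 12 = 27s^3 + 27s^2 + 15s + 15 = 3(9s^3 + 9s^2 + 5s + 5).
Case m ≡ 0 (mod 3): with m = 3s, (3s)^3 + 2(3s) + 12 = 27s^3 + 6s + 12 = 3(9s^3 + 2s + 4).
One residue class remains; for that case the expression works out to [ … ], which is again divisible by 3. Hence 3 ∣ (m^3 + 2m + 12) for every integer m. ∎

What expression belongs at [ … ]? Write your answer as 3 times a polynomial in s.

3(9s^3 + 18s^2 + 14s + 8)

The residues treated are {1, 0}, so the missing case is m ≡ 2 (mod 3); write m = 3s+2.
Then (3s+2)^3 + 2(3s+2) + 12 = 27s^3 + 54s^2 + 42s + 24 = 3(9s^3 + 18s^2 + 14s + 8).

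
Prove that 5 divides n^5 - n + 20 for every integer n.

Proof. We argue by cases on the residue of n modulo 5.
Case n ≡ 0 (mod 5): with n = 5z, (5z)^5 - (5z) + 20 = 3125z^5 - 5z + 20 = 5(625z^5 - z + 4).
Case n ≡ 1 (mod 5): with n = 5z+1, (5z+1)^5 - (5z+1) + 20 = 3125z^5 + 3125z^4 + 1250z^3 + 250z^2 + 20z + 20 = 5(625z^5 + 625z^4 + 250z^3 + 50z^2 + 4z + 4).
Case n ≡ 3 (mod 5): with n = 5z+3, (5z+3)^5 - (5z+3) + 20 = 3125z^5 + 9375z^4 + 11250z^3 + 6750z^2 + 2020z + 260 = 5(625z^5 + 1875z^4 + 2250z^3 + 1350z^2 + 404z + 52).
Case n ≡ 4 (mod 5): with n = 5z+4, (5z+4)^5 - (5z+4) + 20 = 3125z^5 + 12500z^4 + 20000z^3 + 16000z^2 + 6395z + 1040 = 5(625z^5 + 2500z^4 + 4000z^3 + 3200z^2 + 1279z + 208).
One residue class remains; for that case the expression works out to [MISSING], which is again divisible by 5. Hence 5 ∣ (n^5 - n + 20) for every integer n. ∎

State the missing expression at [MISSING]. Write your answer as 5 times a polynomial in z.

5(625z^5 + 1250z^4 + 1000z^3 + 400z^2 + 79z + 10)

Only n ≡ 2 (mod 5) is unaccounted for. Put n = 5z+2:
(5z+2)^5 - (5z+2) + 20 expands to 3125z^5 + 6250z^4 + 5000z^3 + 2000z^2 + 395z + 50,
and factoring out 5 leaves 5(625z^5 + 1250z^4 + 1000z^3 + 400z^2 + 79z + 10).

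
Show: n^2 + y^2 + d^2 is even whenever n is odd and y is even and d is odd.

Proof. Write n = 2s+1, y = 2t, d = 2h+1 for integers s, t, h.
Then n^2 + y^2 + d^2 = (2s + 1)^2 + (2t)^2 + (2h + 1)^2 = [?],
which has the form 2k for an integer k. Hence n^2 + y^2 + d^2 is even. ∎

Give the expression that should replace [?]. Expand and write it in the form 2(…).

Expanding: (2s + 1)^2 + (2t)^2 + (2h + 1)^2 = 4h^2 + 4h + 4s^2 + 4s + 4t^2 + 2.
Every term is even; pulling out the factor of 2 gives 2(2h^2 + 2h + 2s^2 + 2s + 2t^2 + 1).

2(2h^2 + 2h + 2s^2 + 2s + 2t^2 + 1)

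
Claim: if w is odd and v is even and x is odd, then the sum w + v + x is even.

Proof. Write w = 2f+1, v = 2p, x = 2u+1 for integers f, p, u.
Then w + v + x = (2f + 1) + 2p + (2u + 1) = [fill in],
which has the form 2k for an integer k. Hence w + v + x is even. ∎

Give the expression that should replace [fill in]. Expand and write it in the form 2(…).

2(f + p + u + 1)

(2f + 1) + 2p + (2u + 1) = 2f + 2p + 2u + 2
= 2(f + p + u + 1).
Since f + p + u + 1 is an integer, the sum is of the form 2k for an integer k.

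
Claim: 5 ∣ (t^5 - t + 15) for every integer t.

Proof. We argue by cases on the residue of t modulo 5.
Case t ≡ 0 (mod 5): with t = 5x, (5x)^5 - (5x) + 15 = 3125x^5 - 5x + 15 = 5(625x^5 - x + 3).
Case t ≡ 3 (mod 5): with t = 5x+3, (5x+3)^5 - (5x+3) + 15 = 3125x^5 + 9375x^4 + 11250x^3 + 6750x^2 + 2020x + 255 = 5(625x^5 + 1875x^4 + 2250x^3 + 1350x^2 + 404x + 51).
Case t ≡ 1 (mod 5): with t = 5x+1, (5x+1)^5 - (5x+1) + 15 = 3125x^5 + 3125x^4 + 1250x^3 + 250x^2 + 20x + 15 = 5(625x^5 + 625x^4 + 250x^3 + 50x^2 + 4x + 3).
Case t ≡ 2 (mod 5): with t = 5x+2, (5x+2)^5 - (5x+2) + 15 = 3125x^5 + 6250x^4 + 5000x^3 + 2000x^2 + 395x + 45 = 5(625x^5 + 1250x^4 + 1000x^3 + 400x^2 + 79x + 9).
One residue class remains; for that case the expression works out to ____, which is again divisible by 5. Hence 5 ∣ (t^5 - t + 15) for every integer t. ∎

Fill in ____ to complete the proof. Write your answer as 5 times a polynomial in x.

The residues treated are {0, 3, 1, 2}, so the missing case is t ≡ 4 (mod 5); write t = 5x+4.
Then (5x+4)^5 - (5x+4) + 15 = 3125x^5 + 12500x^4 + 20000x^3 + 16000x^2 + 6395x + 1035 = 5(625x^5 + 2500x^4 + 4000x^3 + 3200x^2 + 1279x + 207).

5(625x^5 + 2500x^4 + 4000x^3 + 3200x^2 + 1279x + 207)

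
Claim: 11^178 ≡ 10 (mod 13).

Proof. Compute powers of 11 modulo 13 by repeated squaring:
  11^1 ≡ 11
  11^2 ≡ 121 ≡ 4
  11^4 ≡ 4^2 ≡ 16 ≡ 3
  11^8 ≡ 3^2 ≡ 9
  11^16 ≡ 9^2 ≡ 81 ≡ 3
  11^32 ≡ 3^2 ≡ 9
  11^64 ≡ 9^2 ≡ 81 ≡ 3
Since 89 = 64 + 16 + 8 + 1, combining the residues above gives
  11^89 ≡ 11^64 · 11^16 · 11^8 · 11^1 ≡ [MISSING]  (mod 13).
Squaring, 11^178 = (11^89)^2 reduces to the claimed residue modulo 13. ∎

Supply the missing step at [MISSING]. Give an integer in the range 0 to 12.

11^64 · 11^16 · 11^8 · 11^1 ≡ 3 · 3 · 9 · 11 = 891.
891 mod 13 = 7, so 11^89 ≡ 7 (mod 13).

7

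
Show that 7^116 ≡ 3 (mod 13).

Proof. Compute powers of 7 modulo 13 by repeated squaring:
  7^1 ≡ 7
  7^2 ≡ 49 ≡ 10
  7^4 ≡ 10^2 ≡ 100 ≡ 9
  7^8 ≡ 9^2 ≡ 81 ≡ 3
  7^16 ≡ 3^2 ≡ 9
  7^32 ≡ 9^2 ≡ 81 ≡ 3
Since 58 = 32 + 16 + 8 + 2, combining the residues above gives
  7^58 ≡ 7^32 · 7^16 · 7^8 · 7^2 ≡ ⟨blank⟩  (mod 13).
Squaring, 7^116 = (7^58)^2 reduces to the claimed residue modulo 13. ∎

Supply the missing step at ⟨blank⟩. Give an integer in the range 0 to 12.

Multiply the listed residues: 3 · 9 · 3 · 10 = 27 → 81 → 810.
Reducing modulo 13: 810 = 62·13 + 4, so 7^58 ≡ 4.

4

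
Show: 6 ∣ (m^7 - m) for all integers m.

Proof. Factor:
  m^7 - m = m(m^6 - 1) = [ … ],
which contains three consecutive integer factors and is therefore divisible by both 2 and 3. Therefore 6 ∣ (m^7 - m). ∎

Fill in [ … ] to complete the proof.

(m - 1)m(m + 1)(m^4 + m^2 + 1)

m^6 - 1 = (m^2 - 1)(m^4 + m^2 + 1), and m^2 - 1 = (m-1)(m+1).
So m(m^6 - 1) = (m - 1)m(m + 1)(m^4 + m^2 + 1).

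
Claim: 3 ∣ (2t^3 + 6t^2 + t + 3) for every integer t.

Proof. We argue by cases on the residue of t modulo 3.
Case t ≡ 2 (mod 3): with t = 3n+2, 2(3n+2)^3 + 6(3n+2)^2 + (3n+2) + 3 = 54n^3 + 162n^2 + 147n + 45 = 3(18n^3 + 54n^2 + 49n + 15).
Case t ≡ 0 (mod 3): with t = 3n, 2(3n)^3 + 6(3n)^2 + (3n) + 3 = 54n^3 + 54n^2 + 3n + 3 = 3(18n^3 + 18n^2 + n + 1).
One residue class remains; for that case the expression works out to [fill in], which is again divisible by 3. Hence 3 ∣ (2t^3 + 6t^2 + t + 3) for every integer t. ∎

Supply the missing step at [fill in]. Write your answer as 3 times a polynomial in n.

3(18n^3 + 36n^2 + 19n + 4)

Only t ≡ 1 (mod 3) is unaccounted for. Put t = 3n+1:
2(3n+1)^3 + 6(3n+1)^2 + (3n+1) + 3 expands to 54n^3 + 108n^2 + 57n + 12,
and factoring out 3 leaves 3(18n^3 + 36n^2 + 19n + 4).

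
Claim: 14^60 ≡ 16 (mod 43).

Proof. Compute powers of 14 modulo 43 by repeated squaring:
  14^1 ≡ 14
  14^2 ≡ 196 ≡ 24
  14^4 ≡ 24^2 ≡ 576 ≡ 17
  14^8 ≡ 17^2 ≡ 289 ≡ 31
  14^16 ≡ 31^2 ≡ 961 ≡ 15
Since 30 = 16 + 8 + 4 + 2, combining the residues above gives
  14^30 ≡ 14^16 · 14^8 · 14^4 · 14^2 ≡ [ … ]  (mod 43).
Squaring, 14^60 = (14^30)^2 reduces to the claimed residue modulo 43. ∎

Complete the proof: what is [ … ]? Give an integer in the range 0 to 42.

4

14^16 · 14^8 · 14^4 · 14^2 ≡ 15 · 31 · 17 · 24 = 189720.
189720 mod 43 = 4, so 14^30 ≡ 4 (mod 43).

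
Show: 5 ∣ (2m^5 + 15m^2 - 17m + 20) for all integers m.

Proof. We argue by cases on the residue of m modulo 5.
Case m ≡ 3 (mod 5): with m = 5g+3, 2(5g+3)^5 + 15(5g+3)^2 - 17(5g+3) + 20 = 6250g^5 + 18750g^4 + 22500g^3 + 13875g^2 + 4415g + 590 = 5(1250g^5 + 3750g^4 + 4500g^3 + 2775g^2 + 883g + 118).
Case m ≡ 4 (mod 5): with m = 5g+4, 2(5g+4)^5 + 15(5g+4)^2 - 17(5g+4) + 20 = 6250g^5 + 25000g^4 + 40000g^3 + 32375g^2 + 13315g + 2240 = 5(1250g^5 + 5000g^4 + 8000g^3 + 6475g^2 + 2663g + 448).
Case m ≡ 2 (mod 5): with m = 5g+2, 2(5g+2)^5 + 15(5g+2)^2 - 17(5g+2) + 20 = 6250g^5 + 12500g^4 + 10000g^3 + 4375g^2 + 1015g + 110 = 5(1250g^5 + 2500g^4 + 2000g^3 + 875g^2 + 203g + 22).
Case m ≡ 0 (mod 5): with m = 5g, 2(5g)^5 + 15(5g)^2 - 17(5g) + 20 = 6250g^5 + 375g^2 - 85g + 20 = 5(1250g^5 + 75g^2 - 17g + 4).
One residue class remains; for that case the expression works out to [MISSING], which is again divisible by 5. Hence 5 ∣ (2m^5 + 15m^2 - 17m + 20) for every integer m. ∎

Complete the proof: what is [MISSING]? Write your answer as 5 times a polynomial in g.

Only m ≡ 1 (mod 5) is unaccounted for. Put m = 5g+1:
2(5g+1)^5 + 15(5g+1)^2 - 17(5g+1) + 20 expands to 6250g^5 + 6250g^4 + 2500g^3 + 875g^2 + 115g + 20,
and factoring out 5 leaves 5(1250g^5 + 1250g^4 + 500g^3 + 175g^2 + 23g + 4).

5(1250g^5 + 1250g^4 + 500g^3 + 175g^2 + 23g + 4)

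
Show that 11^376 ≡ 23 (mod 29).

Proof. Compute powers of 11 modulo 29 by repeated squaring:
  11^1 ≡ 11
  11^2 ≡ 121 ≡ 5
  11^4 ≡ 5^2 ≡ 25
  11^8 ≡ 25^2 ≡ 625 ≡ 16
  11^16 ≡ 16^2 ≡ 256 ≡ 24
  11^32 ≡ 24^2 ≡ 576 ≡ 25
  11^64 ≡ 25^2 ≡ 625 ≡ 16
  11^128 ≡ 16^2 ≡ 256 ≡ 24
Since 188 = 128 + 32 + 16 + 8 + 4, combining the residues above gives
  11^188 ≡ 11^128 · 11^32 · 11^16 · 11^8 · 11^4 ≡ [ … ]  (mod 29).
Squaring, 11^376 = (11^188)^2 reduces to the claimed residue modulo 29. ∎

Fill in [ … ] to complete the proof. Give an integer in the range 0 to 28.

20

Multiply the listed residues: 24 · 25 · 24 · 16 · 25 = 600 → 14400 → 230400 → 5760000.
Reducing modulo 29: 5760000 = 198620·29 + 20, so 11^188 ≡ 20.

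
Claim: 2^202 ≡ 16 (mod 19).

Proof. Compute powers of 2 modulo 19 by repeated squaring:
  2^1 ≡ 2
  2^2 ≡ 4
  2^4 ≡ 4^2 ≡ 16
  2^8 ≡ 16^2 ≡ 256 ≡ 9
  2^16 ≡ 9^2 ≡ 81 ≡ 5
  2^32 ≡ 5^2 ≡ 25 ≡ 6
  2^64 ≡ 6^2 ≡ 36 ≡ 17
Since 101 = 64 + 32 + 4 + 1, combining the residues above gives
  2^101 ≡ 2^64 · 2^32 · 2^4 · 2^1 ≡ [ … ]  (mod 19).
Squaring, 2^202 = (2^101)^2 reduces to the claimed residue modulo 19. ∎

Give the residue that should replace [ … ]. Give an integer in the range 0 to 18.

15

Multiply the listed residues: 17 · 6 · 16 · 2 = 102 → 1632 → 3264.
Reducing modulo 19: 3264 = 171·19 + 15, so 2^101 ≡ 15.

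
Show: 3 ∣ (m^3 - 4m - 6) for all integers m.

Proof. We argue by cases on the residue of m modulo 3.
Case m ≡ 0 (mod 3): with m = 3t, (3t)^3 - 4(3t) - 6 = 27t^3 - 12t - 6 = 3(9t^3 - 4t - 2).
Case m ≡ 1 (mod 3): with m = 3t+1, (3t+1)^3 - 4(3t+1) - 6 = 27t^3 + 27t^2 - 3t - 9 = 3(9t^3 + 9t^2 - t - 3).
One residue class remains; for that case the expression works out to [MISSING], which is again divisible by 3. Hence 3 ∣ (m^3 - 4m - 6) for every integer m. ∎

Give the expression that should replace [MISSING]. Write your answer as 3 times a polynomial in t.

The residues treated are {0, 1}, so the missing case is m ≡ 2 (mod 3); write m = 3t+2.
Then (3t+2)^3 - 4(3t+2) - 6 = 27t^3 + 54t^2 + 24t - 6 = 3(9t^3 + 18t^2 + 8t - 2).

3(9t^3 + 18t^2 + 8t - 2)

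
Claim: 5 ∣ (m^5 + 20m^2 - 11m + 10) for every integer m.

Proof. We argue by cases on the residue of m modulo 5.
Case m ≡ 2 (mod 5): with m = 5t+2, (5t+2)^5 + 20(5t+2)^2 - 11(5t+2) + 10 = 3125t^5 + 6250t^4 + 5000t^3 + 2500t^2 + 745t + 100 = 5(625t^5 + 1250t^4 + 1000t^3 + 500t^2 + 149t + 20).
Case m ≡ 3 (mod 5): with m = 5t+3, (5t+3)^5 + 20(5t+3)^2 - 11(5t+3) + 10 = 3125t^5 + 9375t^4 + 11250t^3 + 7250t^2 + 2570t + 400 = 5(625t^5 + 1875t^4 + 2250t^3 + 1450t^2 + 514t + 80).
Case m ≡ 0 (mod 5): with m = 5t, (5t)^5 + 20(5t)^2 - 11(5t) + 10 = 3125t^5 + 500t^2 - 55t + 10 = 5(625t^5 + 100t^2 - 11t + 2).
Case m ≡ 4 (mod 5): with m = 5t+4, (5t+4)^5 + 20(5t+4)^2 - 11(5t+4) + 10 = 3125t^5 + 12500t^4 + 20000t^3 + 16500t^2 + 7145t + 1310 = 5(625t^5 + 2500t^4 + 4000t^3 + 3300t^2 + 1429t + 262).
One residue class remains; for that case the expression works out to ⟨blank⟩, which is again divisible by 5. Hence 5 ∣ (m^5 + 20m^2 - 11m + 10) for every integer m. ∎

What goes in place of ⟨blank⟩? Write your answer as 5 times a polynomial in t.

Only m ≡ 1 (mod 5) is unaccounted for. Put m = 5t+1:
(5t+1)^5 + 20(5t+1)^2 - 11(5t+1) + 10 expands to 3125t^5 + 3125t^4 + 1250t^3 + 750t^2 + 170t + 20,
and factoring out 5 leaves 5(625t^5 + 625t^4 + 250t^3 + 150t^2 + 34t + 4).

5(625t^5 + 625t^4 + 250t^3 + 150t^2 + 34t + 4)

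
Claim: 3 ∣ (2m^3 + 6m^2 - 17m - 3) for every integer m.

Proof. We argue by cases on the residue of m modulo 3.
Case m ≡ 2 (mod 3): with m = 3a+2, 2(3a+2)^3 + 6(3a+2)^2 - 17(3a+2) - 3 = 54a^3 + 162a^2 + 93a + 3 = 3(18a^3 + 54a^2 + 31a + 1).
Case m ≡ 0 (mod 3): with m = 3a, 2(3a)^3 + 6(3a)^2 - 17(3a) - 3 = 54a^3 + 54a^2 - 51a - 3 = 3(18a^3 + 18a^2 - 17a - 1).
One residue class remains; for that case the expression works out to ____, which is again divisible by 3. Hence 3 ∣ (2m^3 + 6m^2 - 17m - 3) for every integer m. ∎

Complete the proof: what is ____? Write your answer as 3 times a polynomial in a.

3(18a^3 + 36a^2 + a - 4)

The residues treated are {2, 0}, so the missing case is m ≡ 1 (mod 3); write m = 3a+1.
Then 2(3a+1)^3 + 6(3a+1)^2 - 17(3a+1) - 3 = 54a^3 + 108a^2 + 3a - 12 = 3(18a^3 + 36a^2 + a - 4).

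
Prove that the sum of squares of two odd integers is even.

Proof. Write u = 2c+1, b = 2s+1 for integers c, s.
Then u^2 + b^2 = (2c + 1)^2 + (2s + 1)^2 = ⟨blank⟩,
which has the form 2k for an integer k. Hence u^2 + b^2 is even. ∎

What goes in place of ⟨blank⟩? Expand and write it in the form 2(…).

2(2c^2 + 2c + 2s^2 + 2s + 1)

(2c + 1)^2 + (2s + 1)^2 = 4c^2 + 4c + 4s^2 + 4s + 2
= 2(2c^2 + 2c + 2s^2 + 2s + 1).
Since 2c^2 + 2c + 2s^2 + 2s + 1 is an integer, the sum of squares is of the form 2k for an integer k.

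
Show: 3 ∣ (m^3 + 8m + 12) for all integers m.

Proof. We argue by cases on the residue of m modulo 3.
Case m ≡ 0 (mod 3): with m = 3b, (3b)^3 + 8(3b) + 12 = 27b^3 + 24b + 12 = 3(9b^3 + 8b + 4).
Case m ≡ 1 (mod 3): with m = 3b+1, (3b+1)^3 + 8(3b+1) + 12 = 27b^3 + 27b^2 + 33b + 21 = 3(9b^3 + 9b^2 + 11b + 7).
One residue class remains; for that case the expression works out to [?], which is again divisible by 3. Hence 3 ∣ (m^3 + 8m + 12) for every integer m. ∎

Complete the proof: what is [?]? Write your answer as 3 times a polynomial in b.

The residues treated are {0, 1}, so the missing case is m ≡ 2 (mod 3); write m = 3b+2.
Then (3b+2)^3 + 8(3b+2) + 12 = 27b^3 + 54b^2 + 60b + 36 = 3(9b^3 + 18b^2 + 20b + 12).

3(9b^3 + 18b^2 + 20b + 12)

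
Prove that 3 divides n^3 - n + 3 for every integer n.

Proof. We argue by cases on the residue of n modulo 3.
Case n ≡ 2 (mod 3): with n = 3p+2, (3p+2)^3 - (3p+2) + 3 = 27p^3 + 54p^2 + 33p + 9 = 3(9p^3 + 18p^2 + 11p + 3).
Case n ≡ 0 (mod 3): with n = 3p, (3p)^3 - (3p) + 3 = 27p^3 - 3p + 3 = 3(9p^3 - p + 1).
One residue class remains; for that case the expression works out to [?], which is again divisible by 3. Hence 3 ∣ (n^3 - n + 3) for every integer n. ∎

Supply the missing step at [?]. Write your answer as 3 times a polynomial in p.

Only n ≡ 1 (mod 3) is unaccounted for. Put n = 3p+1:
(3p+1)^3 - (3p+1) + 3 expands to 27p^3 + 27p^2 + 6p + 3,
and factoring out 3 leaves 3(9p^3 + 9p^2 + 2p + 1).

3(9p^3 + 9p^2 + 2p + 1)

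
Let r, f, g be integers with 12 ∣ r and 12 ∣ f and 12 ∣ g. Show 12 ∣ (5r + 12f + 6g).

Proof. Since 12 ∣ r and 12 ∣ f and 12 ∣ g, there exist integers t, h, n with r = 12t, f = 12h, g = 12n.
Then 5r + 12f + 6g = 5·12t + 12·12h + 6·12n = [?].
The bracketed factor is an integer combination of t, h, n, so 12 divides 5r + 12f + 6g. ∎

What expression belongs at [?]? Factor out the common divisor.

Pull the common 12 out of every term: 5·12t + 12·12h + 6·12n = 12(12h + 6n + 5t).
12h + 6n + 5t is an integer, which exhibits the divisibility.

12(12h + 6n + 5t)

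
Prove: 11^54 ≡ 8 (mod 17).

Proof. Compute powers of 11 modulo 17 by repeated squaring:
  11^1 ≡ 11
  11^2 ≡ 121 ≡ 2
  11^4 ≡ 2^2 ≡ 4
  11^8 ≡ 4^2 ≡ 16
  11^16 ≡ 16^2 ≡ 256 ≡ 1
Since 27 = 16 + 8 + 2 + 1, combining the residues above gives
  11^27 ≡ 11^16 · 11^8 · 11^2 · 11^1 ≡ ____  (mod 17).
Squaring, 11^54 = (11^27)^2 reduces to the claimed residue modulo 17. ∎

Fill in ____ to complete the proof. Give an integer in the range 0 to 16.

11^16 · 11^8 · 11^2 · 11^1 ≡ 1 · 16 · 2 · 11 = 352.
352 mod 17 = 12, so 11^27 ≡ 12 (mod 17).

12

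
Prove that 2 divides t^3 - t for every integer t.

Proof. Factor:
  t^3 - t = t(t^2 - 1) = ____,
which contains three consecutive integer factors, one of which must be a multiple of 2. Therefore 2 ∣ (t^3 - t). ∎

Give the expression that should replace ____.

(t - 1)t(t + 1)

t(t^2 - 1) = t(t - 1)(t + 1) = (t - 1)t(t + 1).
These three factors are consecutive integers, so their product is divisible by 2.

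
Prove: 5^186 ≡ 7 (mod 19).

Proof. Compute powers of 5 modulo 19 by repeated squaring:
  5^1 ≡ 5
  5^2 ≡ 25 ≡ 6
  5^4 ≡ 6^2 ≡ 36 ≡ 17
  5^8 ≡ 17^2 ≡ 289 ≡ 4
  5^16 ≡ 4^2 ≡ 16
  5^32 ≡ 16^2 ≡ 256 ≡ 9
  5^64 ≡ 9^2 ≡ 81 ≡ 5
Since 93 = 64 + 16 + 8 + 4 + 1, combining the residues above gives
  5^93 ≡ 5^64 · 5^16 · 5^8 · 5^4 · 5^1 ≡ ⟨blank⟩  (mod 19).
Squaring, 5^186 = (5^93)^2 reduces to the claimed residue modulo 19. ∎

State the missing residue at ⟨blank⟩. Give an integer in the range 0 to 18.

5^64 · 5^16 · 5^8 · 5^4 · 5^1 ≡ 5 · 16 · 4 · 17 · 5 = 27200.
27200 mod 19 = 11, so 5^93 ≡ 11 (mod 19).

11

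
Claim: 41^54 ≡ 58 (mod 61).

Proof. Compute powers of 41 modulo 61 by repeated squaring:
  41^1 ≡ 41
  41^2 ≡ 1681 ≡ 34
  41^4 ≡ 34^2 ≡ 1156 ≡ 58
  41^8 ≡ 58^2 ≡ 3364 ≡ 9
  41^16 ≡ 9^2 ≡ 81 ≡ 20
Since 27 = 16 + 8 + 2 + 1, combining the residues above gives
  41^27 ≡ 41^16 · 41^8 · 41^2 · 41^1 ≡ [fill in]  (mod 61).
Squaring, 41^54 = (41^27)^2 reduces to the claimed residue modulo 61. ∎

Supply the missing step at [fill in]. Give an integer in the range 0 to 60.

27

41^16 · 41^8 · 41^2 · 41^1 ≡ 20 · 9 · 34 · 41 = 250920.
250920 mod 61 = 27, so 41^27 ≡ 27 (mod 61).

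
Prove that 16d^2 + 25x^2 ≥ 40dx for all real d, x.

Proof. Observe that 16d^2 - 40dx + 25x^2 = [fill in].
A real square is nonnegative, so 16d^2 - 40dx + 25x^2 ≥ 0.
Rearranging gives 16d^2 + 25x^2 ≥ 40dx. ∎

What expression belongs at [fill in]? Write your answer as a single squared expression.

(4d - 5x)^2

16d^2 - 40dx + 25x^2 is a perfect-square trinomial: the outer terms are (4d)^2 and (5x)^2, and the cross term is -2·4d·5x.
So 16d^2 - 40dx + 25x^2 = (4d - 5x)^2 ≥ 0.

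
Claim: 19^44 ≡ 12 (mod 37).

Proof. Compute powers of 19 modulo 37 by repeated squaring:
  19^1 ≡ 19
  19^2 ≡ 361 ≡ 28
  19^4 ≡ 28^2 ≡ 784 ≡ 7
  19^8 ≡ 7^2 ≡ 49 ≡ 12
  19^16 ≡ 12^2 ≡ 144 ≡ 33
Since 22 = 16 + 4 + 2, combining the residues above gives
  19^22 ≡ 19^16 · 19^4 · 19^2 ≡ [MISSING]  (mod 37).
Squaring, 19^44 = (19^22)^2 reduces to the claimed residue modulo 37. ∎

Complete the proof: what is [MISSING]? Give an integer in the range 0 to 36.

30

Multiply the listed residues: 33 · 7 · 28 = 231 → 6468.
Reducing modulo 37: 6468 = 174·37 + 30, so 19^22 ≡ 30.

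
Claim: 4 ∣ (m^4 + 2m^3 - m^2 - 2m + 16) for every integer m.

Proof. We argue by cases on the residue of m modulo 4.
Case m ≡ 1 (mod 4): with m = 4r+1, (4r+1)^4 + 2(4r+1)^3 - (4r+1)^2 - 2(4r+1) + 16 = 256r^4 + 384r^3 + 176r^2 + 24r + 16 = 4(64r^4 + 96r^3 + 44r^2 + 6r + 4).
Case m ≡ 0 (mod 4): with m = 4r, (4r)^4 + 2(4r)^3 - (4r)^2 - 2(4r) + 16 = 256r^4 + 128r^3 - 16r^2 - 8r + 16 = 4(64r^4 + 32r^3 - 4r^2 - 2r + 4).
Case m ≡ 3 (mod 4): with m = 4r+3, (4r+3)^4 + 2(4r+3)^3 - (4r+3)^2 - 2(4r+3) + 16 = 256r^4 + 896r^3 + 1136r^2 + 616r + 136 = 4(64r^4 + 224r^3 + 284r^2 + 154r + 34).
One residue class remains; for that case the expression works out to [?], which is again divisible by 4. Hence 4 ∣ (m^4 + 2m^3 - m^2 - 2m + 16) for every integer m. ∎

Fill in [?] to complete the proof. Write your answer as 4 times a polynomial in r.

Only m ≡ 2 (mod 4) is unaccounted for. Put m = 4r+2:
(4r+2)^4 + 2(4r+2)^3 - (4r+2)^2 - 2(4r+2) + 16 expands to 256r^4 + 640r^3 + 560r^2 + 200r + 40,
and factoring out 4 leaves 4(64r^4 + 160r^3 + 140r^2 + 50r + 10).

4(64r^4 + 160r^3 + 140r^2 + 50r + 10)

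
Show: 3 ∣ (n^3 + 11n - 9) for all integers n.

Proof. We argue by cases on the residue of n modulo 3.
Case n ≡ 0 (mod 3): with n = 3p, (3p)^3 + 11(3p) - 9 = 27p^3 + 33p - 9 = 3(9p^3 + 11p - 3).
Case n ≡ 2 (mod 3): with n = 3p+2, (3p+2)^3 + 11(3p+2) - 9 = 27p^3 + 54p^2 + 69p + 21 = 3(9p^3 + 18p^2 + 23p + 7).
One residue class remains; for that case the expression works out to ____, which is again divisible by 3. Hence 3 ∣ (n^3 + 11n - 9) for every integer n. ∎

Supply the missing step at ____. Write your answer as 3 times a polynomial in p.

3(9p^3 + 9p^2 + 14p + 1)

Only n ≡ 1 (mod 3) is unaccounted for. Put n = 3p+1:
(3p+1)^3 + 11(3p+1) - 9 expands to 27p^3 + 27p^2 + 42p + 3,
and factoring out 3 leaves 3(9p^3 + 9p^2 + 14p + 1).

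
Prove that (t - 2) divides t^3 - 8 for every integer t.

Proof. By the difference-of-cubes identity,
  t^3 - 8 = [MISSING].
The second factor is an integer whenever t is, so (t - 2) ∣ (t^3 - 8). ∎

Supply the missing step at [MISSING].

(t - 2)(t^2 + 2t + 4)

a^3 - b^3 = (a - b)(a^2 + ab + b^2). With a = t, b = 2:
t^3 - 8 = (t - 2)(t^2 + 2t + 4).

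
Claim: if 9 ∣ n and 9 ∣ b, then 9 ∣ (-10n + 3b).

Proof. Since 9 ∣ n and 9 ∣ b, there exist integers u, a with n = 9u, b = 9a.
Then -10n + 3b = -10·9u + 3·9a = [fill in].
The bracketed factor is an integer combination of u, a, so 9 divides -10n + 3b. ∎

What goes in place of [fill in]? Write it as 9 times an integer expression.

Pull the common 9 out of every term: -10·9u + 3·9a = 9(3a - 10u).
3a - 10u is an integer, which exhibits the divisibility.

9(3a - 10u)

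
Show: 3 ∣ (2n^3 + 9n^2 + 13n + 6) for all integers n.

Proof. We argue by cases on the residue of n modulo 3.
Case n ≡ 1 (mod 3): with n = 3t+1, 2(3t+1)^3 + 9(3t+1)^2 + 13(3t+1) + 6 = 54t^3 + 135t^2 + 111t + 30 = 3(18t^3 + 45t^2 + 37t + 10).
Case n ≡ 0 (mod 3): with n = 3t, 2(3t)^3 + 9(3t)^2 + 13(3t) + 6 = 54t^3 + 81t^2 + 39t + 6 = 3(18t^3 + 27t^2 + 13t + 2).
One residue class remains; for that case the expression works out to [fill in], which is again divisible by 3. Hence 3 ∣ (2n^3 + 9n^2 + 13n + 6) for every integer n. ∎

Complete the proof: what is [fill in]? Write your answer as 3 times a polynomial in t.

Only n ≡ 2 (mod 3) is unaccounted for. Put n = 3t+2:
2(3t+2)^3 + 9(3t+2)^2 + 13(3t+2) + 6 expands to 54t^3 + 189t^2 + 219t + 84,
and factoring out 3 leaves 3(18t^3 + 63t^2 + 73t + 28).

3(18t^3 + 63t^2 + 73t + 28)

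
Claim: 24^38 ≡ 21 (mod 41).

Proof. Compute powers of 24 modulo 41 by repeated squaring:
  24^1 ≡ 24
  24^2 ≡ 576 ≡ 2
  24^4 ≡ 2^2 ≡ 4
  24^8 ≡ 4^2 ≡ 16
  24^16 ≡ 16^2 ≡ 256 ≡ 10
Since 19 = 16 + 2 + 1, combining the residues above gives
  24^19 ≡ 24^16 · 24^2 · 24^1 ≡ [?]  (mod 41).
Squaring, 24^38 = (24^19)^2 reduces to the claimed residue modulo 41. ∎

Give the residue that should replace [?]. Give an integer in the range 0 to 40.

Multiply the listed residues: 10 · 2 · 24 = 20 → 480.
Reducing modulo 41: 480 = 11·41 + 29, so 24^19 ≡ 29.

29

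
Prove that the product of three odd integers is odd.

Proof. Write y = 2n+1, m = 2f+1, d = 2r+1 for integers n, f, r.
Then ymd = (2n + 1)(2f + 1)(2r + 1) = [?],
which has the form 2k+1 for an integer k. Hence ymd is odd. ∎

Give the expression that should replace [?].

Expanding: (2n + 1)(2f + 1)(2r + 1) = 8fnr + 4fn + 4fr + 2f + 4nr + 2n + 2r + 1.
Every term except the constant is even, so this is 2(4fnr + 2fn + 2fr + f + 2nr + n + r) + 1,
and 4fnr + 2fn + 2fr + f + 2nr + n + r ∈ ℤ gives the required form.

2(4fnr + 2fn + 2fr + f + 2nr + n + r) + 1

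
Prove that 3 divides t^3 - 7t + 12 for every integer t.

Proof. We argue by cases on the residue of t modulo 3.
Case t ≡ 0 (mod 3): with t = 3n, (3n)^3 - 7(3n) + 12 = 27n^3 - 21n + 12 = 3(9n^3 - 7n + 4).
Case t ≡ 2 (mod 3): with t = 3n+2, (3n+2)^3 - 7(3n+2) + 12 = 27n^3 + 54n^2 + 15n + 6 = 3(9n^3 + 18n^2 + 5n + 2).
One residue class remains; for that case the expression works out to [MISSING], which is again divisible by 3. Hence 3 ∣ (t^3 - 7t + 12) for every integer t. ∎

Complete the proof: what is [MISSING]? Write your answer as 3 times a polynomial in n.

3(9n^3 + 9n^2 - 4n + 2)

Only t ≡ 1 (mod 3) is unaccounted for. Put t = 3n+1:
(3n+1)^3 - 7(3n+1) + 12 expands to 27n^3 + 27n^2 - 12n + 6,
and factoring out 3 leaves 3(9n^3 + 9n^2 - 4n + 2).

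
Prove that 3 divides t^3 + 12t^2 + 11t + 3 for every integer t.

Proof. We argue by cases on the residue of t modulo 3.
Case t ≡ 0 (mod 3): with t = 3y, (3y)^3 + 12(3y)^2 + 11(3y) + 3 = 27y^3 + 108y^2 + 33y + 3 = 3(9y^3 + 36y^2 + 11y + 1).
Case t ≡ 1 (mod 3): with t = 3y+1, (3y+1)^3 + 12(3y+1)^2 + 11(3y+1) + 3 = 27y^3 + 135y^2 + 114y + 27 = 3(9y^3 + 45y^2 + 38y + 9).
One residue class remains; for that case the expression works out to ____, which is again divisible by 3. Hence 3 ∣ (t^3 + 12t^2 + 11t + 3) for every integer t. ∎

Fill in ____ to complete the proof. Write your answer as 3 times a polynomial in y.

Only t ≡ 2 (mod 3) is unaccounted for. Put t = 3y+2:
(3y+2)^3 + 12(3y+2)^2 + 11(3y+2) + 3 expands to 27y^3 + 162y^2 + 213y + 81,
and factoring out 3 leaves 3(9y^3 + 54y^2 + 71y + 27).

3(9y^3 + 54y^2 + 71y + 27)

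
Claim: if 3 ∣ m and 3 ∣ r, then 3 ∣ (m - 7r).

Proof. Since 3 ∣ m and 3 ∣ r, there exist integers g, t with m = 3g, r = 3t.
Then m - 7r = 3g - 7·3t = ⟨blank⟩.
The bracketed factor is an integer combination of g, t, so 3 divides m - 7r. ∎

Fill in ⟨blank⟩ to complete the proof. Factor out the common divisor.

Each term has a factor of 3: 3g - 7·3t = 3·(g - 7t).
Since g - 7t is an integer, 3 ∣ (m - 7r).

3(g - 7t)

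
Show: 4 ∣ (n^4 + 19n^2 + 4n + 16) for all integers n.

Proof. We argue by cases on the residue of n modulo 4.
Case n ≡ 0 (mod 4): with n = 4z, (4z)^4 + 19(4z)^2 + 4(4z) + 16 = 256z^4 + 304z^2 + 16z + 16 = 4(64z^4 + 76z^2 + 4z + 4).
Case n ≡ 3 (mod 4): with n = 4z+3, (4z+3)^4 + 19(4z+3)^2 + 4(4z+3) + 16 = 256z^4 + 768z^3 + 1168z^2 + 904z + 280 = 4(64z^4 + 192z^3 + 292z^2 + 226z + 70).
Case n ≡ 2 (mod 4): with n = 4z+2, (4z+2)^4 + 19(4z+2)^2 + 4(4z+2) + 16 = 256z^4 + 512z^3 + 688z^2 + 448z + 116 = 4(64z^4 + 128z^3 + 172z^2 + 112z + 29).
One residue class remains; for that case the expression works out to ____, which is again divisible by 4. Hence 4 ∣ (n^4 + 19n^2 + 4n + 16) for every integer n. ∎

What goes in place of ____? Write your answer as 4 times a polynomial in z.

4(64z^4 + 64z^3 + 100z^2 + 46z + 10)

Only n ≡ 1 (mod 4) is unaccounted for. Put n = 4z+1:
(4z+1)^4 + 19(4z+1)^2 + 4(4z+1) + 16 expands to 256z^4 + 256z^3 + 400z^2 + 184z + 40,
and factoring out 4 leaves 4(64z^4 + 64z^3 + 100z^2 + 46z + 10).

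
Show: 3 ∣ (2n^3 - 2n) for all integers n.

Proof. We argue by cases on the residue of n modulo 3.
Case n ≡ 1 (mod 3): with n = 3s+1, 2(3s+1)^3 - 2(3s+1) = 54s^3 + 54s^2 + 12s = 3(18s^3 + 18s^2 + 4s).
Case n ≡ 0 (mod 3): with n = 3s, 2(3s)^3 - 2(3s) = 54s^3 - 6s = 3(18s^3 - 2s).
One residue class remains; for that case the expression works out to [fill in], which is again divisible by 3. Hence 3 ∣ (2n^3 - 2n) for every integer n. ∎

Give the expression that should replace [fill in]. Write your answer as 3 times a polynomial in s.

3(18s^3 + 36s^2 + 22s + 4)

Only n ≡ 2 (mod 3) is unaccounted for. Put n = 3s+2:
2(3s+2)^3 - 2(3s+2) expands to 54s^3 + 108s^2 + 66s + 12,
and factoring out 3 leaves 3(18s^3 + 36s^2 + 22s + 4).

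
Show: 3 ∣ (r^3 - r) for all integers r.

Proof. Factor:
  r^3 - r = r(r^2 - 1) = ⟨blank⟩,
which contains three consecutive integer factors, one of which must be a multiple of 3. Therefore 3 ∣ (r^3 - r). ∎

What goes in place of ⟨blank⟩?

(r - 1)r(r + 1)

r(r^2 - 1) = r(r - 1)(r + 1) = (r - 1)r(r + 1).
These three factors are consecutive integers, so their product is divisible by 3.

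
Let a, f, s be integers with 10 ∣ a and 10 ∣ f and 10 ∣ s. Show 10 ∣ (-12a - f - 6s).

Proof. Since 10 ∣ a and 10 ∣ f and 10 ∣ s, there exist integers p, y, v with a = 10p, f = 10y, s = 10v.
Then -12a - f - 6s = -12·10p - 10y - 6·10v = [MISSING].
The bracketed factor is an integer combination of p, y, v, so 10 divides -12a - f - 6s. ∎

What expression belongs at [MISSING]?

10(-12p - 6v - y)

Pull the common 10 out of every term: -12·10p - 10y - 6·10v = 10(-12p - 6v - y).
-12p - 6v - y is an integer, which exhibits the divisibility.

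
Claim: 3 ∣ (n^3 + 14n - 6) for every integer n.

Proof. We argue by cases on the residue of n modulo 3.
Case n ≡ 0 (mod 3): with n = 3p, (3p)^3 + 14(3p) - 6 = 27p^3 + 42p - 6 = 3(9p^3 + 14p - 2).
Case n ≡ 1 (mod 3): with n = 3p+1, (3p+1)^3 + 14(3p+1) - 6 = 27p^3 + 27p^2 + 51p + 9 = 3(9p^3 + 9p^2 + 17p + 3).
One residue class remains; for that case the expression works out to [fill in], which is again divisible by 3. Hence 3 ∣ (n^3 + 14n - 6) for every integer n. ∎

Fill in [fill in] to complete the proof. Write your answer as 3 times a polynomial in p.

3(9p^3 + 18p^2 + 26p + 10)

Only n ≡ 2 (mod 3) is unaccounted for. Put n = 3p+2:
(3p+2)^3 + 14(3p+2) - 6 expands to 27p^3 + 54p^2 + 78p + 30,
and factoring out 3 leaves 3(9p^3 + 18p^2 + 26p + 10).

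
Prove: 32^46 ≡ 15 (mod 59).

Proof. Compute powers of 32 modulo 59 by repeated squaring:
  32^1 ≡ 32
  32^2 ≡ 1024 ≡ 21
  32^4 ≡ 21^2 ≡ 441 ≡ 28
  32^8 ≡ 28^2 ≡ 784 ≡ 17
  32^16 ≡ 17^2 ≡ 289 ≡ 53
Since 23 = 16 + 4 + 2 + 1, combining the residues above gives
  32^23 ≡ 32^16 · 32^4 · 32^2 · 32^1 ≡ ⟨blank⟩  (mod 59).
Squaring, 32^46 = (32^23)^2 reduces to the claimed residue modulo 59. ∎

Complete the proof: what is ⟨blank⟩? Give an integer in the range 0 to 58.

32^16 · 32^4 · 32^2 · 32^1 ≡ 53 · 28 · 21 · 32 = 997248.
997248 mod 59 = 30, so 32^23 ≡ 30 (mod 59).

30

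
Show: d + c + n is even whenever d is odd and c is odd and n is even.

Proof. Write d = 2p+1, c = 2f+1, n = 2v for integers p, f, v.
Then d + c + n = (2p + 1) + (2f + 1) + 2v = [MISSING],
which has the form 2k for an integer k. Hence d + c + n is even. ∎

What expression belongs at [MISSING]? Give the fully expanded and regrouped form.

(2p + 1) + (2f + 1) + 2v = 2f + 2p + 2v + 2
= 2(f + p + v + 1).
Since f + p + v + 1 is an integer, the sum is of the form 2k for an integer k.

2(f + p + v + 1)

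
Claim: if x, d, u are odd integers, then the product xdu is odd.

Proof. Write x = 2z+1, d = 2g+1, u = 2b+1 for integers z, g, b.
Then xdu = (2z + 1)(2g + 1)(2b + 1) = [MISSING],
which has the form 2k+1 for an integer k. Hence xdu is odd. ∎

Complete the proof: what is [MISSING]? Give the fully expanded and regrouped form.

Expanding: (2z + 1)(2g + 1)(2b + 1) = 8bgz + 4bg + 4bz + 2b + 4gz + 2g + 2z + 1.
Every term except the constant is even, so this is 2(4bgz + 2bg + 2bz + b + 2gz + g + z) + 1,
and 4bgz + 2bg + 2bz + b + 2gz + g + z ∈ ℤ gives the required form.

2(4bgz + 2bg + 2bz + b + 2gz + g + z) + 1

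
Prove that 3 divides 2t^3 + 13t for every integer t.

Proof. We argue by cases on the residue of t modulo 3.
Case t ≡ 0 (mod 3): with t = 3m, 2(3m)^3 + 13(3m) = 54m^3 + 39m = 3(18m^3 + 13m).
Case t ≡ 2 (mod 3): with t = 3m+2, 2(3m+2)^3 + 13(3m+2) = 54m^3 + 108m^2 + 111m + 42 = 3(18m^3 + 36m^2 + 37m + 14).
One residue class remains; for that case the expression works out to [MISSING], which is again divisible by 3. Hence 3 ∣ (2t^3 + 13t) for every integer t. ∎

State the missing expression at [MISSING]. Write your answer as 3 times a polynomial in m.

The residues treated are {0, 2}, so the missing case is t ≡ 1 (mod 3); write t = 3m+1.
Then 2(3m+1)^3 + 13(3m+1) = 54m^3 + 54m^2 + 57m + 15 = 3(18m^3 + 18m^2 + 19m + 5).

3(18m^3 + 18m^2 + 19m + 5)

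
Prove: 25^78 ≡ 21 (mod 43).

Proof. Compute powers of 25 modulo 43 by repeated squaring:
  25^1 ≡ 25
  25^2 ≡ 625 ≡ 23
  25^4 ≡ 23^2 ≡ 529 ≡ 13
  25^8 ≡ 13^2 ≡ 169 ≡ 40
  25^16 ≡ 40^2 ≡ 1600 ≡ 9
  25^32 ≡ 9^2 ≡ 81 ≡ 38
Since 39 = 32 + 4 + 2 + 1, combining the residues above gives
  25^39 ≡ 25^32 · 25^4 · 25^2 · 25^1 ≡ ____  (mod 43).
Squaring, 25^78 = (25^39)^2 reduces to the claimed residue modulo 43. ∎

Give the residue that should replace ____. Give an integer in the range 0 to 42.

35

25^32 · 25^4 · 25^2 · 25^1 ≡ 38 · 13 · 23 · 25 = 284050.
284050 mod 43 = 35, so 25^39 ≡ 35 (mod 43).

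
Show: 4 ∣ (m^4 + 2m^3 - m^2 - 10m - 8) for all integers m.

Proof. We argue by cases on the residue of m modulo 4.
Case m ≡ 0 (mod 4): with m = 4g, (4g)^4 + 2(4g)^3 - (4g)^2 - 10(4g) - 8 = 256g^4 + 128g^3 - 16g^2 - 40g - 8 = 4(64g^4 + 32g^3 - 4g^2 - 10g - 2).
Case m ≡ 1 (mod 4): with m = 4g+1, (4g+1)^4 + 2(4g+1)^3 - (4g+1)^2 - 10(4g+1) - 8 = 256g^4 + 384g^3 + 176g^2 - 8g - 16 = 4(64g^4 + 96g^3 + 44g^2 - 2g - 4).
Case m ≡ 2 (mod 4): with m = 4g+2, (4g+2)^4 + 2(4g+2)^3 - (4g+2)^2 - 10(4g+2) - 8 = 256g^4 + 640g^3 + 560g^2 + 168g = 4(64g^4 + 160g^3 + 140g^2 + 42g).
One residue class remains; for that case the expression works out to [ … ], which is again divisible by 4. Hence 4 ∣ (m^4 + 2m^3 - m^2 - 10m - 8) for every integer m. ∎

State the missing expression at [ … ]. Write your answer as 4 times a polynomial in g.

Only m ≡ 3 (mod 4) is unaccounted for. Put m = 4g+3:
(4g+3)^4 + 2(4g+3)^3 - (4g+3)^2 - 10(4g+3) - 8 expands to 256g^4 + 896g^3 + 1136g^2 + 584g + 88,
and factoring out 4 leaves 4(64g^4 + 224g^3 + 284g^2 + 146g + 22).

4(64g^4 + 224g^3 + 284g^2 + 146g + 22)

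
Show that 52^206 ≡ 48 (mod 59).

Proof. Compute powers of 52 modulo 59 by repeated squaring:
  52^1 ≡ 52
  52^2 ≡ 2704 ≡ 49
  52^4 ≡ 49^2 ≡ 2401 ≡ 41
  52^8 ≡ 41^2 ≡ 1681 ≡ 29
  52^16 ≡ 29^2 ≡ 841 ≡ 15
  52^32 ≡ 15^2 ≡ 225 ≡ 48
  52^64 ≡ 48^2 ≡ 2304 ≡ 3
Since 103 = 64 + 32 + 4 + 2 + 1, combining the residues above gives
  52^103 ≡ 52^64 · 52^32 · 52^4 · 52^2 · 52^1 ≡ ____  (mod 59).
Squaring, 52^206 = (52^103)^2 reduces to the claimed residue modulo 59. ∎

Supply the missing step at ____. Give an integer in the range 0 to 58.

52^64 · 52^32 · 52^4 · 52^2 · 52^1 ≡ 3 · 48 · 41 · 49 · 52 = 15043392.
15043392 mod 59 = 44, so 52^103 ≡ 44 (mod 59).

44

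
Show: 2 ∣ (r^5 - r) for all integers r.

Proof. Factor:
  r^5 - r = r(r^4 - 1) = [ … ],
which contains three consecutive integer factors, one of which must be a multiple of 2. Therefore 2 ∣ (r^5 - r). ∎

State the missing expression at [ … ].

(r - 1)r(r + 1)(r^2 + 1)

r^4 - 1 = (r^2 - 1)(r^2 + 1), and r^2 - 1 = (r-1)(r+1).
So r(r^4 - 1) = (r - 1)r(r + 1)(r^2 + 1).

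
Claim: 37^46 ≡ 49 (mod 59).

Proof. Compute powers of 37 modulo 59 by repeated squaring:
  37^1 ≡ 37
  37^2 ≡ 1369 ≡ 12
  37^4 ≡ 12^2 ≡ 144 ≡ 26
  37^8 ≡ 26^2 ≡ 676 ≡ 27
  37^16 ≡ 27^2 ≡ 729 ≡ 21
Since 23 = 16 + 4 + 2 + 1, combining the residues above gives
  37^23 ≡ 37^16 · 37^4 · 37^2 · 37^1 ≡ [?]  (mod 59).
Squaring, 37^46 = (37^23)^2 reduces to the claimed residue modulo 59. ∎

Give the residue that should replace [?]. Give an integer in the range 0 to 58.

52

Multiply the listed residues: 21 · 26 · 12 · 37 = 546 → 6552 → 242424.
Reducing modulo 59: 242424 = 4108·59 + 52, so 37^23 ≡ 52.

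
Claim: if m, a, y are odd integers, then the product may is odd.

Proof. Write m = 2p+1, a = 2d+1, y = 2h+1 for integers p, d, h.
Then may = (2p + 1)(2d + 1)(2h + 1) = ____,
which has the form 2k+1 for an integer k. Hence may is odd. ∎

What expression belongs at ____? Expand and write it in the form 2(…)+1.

(2p + 1)(2d + 1)(2h + 1) = 8dhp + 4dh + 4dp + 2d + 4hp + 2h + 2p + 1
= 2(4dhp + 2dh + 2dp + d + 2hp + h + p) + 1.
Since 4dhp + 2dh + 2dp + d + 2hp + h + p is an integer, the product is of the form 2k+1 for an integer k.

2(4dhp + 2dh + 2dp + d + 2hp + h + p) + 1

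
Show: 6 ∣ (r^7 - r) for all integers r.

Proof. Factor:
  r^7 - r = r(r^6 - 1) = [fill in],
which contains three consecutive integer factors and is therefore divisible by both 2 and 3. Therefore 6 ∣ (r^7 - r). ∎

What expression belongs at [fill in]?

(r - 1)r(r + 1)(r^4 + r^2 + 1)

r^6 - 1 = (r^2 - 1)(r^4 + r^2 + 1), and r^2 - 1 = (r-1)(r+1).
So r(r^6 - 1) = (r - 1)r(r + 1)(r^4 + r^2 + 1).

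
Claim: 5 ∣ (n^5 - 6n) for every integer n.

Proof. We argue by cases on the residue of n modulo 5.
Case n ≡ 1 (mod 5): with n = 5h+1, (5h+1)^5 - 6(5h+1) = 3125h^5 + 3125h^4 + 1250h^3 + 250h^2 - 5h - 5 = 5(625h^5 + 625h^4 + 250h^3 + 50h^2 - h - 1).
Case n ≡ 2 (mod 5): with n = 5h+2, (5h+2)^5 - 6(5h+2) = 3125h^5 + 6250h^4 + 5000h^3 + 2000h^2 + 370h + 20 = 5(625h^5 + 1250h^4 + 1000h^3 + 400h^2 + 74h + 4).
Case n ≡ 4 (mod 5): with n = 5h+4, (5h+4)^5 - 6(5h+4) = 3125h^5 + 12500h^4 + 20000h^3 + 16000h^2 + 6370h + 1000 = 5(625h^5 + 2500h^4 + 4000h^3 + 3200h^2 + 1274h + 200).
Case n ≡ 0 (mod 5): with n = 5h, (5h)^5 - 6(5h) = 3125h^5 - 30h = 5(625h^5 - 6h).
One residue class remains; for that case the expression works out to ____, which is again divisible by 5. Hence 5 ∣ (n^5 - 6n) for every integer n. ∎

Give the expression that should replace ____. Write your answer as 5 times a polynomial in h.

Only n ≡ 3 (mod 5) is unaccounted for. Put n = 5h+3:
(5h+3)^5 - 6(5h+3) expands to 3125h^5 + 9375h^4 + 11250h^3 + 6750h^2 + 1995h + 225,
and factoring out 5 leaves 5(625h^5 + 1875h^4 + 2250h^3 + 1350h^2 + 399h + 45).

5(625h^5 + 1875h^4 + 2250h^3 + 1350h^2 + 399h + 45)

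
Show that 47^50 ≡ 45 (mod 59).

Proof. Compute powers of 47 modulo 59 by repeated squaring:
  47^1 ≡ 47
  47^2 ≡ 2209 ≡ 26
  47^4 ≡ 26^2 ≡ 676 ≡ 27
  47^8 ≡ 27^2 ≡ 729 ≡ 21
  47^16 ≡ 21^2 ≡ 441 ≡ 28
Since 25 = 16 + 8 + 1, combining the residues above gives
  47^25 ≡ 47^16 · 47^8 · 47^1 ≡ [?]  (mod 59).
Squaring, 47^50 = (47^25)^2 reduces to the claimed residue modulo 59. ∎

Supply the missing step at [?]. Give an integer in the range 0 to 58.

24

Multiply the listed residues: 28 · 21 · 47 = 588 → 27636.
Reducing modulo 59: 27636 = 468·59 + 24, so 47^25 ≡ 24.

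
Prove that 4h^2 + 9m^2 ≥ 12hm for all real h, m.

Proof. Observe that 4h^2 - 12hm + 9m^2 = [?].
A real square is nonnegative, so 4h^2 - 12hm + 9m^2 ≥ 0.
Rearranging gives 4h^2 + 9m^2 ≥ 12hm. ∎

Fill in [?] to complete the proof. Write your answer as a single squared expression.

(2h - 3m)^2

4h^2 - 12hm + 9m^2 is a perfect-square trinomial: the outer terms are (2h)^2 and (3m)^2, and the cross term is -2·2h·3m.
So 4h^2 - 12hm + 9m^2 = (2h - 3m)^2 ≥ 0.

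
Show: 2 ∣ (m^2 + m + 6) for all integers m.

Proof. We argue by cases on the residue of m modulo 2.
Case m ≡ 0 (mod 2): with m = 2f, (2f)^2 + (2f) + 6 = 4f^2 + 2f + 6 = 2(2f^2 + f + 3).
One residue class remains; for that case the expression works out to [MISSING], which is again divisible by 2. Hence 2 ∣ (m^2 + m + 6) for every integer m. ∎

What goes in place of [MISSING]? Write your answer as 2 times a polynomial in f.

2(2f^2 + 3f + 4)

Only m ≡ 1 (mod 2) is unaccounted for. Put m = 2f+1:
(2f+1)^2 + (2f+1) + 6 expands to 4f^2 + 6f + 8,
and factoring out 2 leaves 2(2f^2 + 3f + 4).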